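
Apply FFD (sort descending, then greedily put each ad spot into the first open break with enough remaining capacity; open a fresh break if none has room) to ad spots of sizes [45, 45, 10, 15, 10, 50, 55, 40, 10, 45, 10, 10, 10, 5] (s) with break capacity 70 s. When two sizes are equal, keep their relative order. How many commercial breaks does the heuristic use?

Sorted descending: 55, 50, 45, 45, 45, 40, 15, 10, 10, 10, 10, 10, 10, 5.
  55 → break 1 (new)  [load 55/70]
  50 → break 2 (new)  [load 50/70]
  45 → break 3 (new)  [load 45/70]
  45 → break 4 (new)  [load 45/70]
  45 → break 5 (new)  [load 45/70]
  40 → break 6 (new)  [load 40/70]
  15 → break 1  [load 70/70]
  10 → break 2  [load 60/70]
  10 → break 2  [load 70/70]
  10 → break 3  [load 55/70]
  10 → break 3  [load 65/70]
  10 → break 4  [load 55/70]
  10 → break 4  [load 65/70]
  5 → break 3  [load 70/70]
6 commercial breaks opened.

6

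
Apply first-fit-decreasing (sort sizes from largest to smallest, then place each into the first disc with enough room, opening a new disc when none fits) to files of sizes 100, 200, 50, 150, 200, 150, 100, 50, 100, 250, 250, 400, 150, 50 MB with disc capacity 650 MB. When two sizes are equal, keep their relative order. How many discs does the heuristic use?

Sorted descending: 400, 250, 250, 200, 200, 150, 150, 150, 100, 100, 100, 50, 50, 50.
  400 → disc 1 (new)  [load 400/650]
  250 → disc 1  [load 650/650]
  250 → disc 2 (new)  [load 250/650]
  200 → disc 2  [load 450/650]
  200 → disc 2  [load 650/650]
  150 → disc 3 (new)  [load 150/650]
  150 → disc 3  [load 300/650]
  150 → disc 3  [load 450/650]
  100 → disc 3  [load 550/650]
  100 → disc 3  [load 650/650]
  100 → disc 4 (new)  [load 100/650]
  50 → disc 4  [load 150/650]
  50 → disc 4  [load 200/650]
  50 → disc 4  [load 250/650]
4 discs opened.

4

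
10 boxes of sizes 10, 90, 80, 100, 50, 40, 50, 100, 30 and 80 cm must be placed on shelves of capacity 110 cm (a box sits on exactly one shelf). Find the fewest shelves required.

7

Total = 100 + 100 + 90 + 80 + 80 + 50 + 50 + 40 + 30 + 10 = 630 cm.
Lower bound: ⌈630/110⌉ = 6 shelves.
A packing using 7 shelves:
  shelf 1: 100 + 10 = 110
  shelf 2: 100 = 100
  shelf 3: 90 = 90
  shelf 4: 80 + 30 = 110
  shelf 5: 80 = 80
  shelf 6: 50 + 50 = 100
  shelf 7: 40 = 40
No arrangement into 6 shelves stays within capacity, so 7 is optimal.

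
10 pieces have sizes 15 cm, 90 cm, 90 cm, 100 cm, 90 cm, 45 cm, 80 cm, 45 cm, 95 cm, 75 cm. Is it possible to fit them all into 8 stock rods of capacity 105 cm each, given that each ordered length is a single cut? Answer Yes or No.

A valid assignment using 8 stock rods:
  stock rod 1: 100 = 100
  stock rod 2: 95 = 95
  stock rod 3: 90 + 15 = 105
  stock rod 4: 90 = 90
  stock rod 5: 90 = 90
  stock rod 6: 80 = 80
  stock rod 7: 75 = 75
  stock rod 8: 45 + 45 = 90
Every load is within 105 cm, so 8 stock rods suffice.

Yes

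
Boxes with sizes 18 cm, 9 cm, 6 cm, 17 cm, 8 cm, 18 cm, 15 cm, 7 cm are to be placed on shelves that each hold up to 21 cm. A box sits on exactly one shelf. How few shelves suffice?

6

Total = 18 + 18 + 17 + 15 + 9 + 8 + 7 + 6 = 98 cm.
Lower bound: ⌈98/21⌉ = 5 shelves.
A packing using 6 shelves:
  shelf 1: 18 = 18
  shelf 2: 18 = 18
  shelf 3: 17 = 17
  shelf 4: 15 + 6 = 21
  shelf 5: 9 + 8 = 17
  shelf 6: 7 = 7
No arrangement into 5 shelves stays within capacity, so 6 is optimal.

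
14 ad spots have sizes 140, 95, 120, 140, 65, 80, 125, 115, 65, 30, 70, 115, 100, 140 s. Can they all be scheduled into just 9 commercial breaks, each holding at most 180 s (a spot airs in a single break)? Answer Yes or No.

A valid assignment using 9 commercial breaks:
  break 1: 140 + 30 = 170
  break 2: 140 = 140
  break 3: 140 = 140
  break 4: 125 = 125
  break 5: 120 = 120
  break 6: 115 + 65 = 180
  break 7: 115 + 65 = 180
  break 8: 100 + 80 = 180
  break 9: 95 + 70 = 165
Every load is within 180 s, so 9 commercial breaks suffice.

Yes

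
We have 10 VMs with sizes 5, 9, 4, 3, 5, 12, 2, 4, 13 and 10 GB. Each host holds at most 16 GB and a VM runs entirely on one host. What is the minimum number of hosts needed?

Total = 13 + 12 + 10 + 9 + 5 + 5 + 4 + 4 + 3 + 2 = 67 GB.
Lower bound: ⌈67/16⌉ = 5 hosts.
A packing using 5 hosts:
  host 1: 13 + 3 = 16
  host 2: 12 + 4 = 16
  host 3: 10 + 5 = 15
  host 4: 9 + 5 + 2 = 16
  host 5: 4 = 4
This matches the lower bound, so 5 is optimal.

5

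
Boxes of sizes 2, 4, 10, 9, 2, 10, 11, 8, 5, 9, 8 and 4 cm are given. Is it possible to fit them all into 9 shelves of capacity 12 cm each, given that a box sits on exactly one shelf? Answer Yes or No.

A valid assignment using 8 shelves:
  shelf 1: 11 = 11
  shelf 2: 10 + 2 = 12
  shelf 3: 10 + 2 = 12
  shelf 4: 9 = 9
  shelf 5: 9 = 9
  shelf 6: 8 + 4 = 12
  shelf 7: 8 + 4 = 12
  shelf 8: 5 = 5
That uses only 8 ≤ 9, so 9 shelves are enough.

Yes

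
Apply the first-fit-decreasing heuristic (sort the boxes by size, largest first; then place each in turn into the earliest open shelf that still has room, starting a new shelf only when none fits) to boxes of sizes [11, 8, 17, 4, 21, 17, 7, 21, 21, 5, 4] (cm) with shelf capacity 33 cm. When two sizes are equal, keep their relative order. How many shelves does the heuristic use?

Sorted descending: 21, 21, 21, 17, 17, 11, 8, 7, 5, 4, 4.
  21 → shelf 1 (new)  [load 21/33]
  21 → shelf 2 (new)  [load 21/33]
  21 → shelf 3 (new)  [load 21/33]
  17 → shelf 4 (new)  [load 17/33]
  17 → shelf 5 (new)  [load 17/33]
  11 → shelf 1  [load 32/33]
  8 → shelf 2  [load 29/33]
  7 → shelf 3  [load 28/33]
  5 → shelf 3  [load 33/33]
  4 → shelf 2  [load 33/33]
  4 → shelf 4  [load 21/33]
5 shelves opened.

5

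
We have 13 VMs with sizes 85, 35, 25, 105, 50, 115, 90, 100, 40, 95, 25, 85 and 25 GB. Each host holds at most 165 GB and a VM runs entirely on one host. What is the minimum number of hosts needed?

Total = 115 + 105 + 100 + 95 + 90 + 85 + 85 + 50 + 40 + 35 + 25 + 25 + 25 = 875 GB.
Lower bound: ⌈875/165⌉ = 6 hosts.
Also, 7 VMs each exceed 165/2 GB, and no two of those can share a host, so at least 7 hosts are needed.
A packing using 7 hosts:
  host 1: 115 + 50 = 165
  host 2: 105 + 40 = 145
  host 3: 100 + 35 + 25 = 160
  host 4: 95 + 25 + 25 = 145
  host 5: 90 = 90
  host 6: 85 = 85
  host 7: 85 = 85
This matches the lower bound, so 7 is optimal.

7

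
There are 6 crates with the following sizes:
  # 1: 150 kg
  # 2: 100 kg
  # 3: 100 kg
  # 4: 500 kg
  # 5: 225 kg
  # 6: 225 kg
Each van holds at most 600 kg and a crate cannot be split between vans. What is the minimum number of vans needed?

Total = 500 + 225 + 225 + 150 + 100 + 100 = 1300 kg.
Lower bound: ⌈1300/600⌉ = 3 vans.
A packing using 3 vans:
  van 1: 500 + 100 = 600
  van 2: 225 + 225 + 150 = 600
  van 3: 100 = 100
This matches the lower bound, so 3 is optimal.

3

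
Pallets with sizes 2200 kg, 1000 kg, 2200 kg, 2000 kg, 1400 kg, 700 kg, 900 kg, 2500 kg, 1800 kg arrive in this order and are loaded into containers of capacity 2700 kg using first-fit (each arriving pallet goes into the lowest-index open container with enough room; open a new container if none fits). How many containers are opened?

  2200 → container 1 (new)  [load 2200/2700]
  1000 → container 2 (new)  [load 1000/2700]
  2200 → container 3 (new)  [load 2200/2700]
  2000 → container 4 (new)  [load 2000/2700]
  1400 → container 2  [load 2400/2700]
  700 → container 4  [load 2700/2700]
  900 → container 5 (new)  [load 900/2700]
  2500 → container 6 (new)  [load 2500/2700]
  1800 → container 5  [load 2700/2700]
6 containers opened.

6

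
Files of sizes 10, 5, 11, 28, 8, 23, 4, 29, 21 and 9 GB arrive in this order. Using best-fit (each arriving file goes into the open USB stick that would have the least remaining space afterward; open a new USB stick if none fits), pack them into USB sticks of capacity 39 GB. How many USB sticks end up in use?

  10 → USB stick 1 (new)  [load 10/39]
  5 → USB stick 1  [load 15/39]
  11 → USB stick 1  [load 26/39]
  28 → USB stick 2 (new)  [load 28/39]
  8 → USB stick 2  [load 36/39]
  23 → USB stick 3 (new)  [load 23/39]
  4 → USB stick 1  [load 30/39]
  29 → USB stick 4 (new)  [load 29/39]
  21 → USB stick 5 (new)  [load 21/39]
  9 → USB stick 1  [load 39/39]
5 USB sticks opened.

5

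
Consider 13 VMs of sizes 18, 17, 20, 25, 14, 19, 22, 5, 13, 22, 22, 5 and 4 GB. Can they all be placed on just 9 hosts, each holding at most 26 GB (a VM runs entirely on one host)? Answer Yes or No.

No

Total = 206 GB; ⌈206/26⌉ = 8.
9 VMs each exceed half the capacity and cannot share a host, forcing at least 9 hosts.
The bound of 9 does not rule out 9, but exhaustive search shows no assignment into 9 hosts of capacity 26 GB exists — the minimum is 10.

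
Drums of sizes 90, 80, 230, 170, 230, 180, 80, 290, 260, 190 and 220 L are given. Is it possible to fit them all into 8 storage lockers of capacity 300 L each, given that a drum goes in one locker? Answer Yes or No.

A valid assignment using 8 storage lockers:
  locker 1: 290 = 290
  locker 2: 260 = 260
  locker 3: 230 = 230
  locker 4: 230 = 230
  locker 5: 220 + 80 = 300
  locker 6: 190 + 90 = 280
  locker 7: 180 + 80 = 260
  locker 8: 170 = 170
Every load is within 300 L, so 8 storage lockers suffice.

Yes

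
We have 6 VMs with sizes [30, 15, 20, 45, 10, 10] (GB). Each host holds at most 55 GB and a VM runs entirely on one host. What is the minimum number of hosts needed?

3

Total = 45 + 30 + 20 + 15 + 10 + 10 = 130 GB.
Lower bound: ⌈130/55⌉ = 3 hosts.
A packing using 3 hosts:
  host 1: 45 + 10 = 55
  host 2: 30 + 20 = 50
  host 3: 15 + 10 = 25
This matches the lower bound, so 3 is optimal.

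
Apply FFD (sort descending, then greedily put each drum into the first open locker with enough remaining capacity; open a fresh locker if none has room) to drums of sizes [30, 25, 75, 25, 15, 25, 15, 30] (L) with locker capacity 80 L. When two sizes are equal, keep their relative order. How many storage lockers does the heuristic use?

Sorted descending: 75, 30, 30, 25, 25, 25, 15, 15.
  75 → locker 1 (new)  [load 75/80]
  30 → locker 2 (new)  [load 30/80]
  30 → locker 2  [load 60/80]
  25 → locker 3 (new)  [load 25/80]
  25 → locker 3  [load 50/80]
  25 → locker 3  [load 75/80]
  15 → locker 2  [load 75/80]
  15 → locker 4 (new)  [load 15/80]
4 storage lockers opened.

4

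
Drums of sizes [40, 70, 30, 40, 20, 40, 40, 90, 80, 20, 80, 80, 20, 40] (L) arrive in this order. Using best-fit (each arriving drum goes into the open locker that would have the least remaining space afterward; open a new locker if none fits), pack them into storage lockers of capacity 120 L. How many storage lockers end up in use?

7

  40 → locker 1 (new)  [load 40/120]
  70 → locker 1  [load 110/120]
  30 → locker 2 (new)  [load 30/120]
  40 → locker 2  [load 70/120]
  20 → locker 2  [load 90/120]
  40 → locker 3 (new)  [load 40/120]
  40 → locker 3  [load 80/120]
  90 → locker 4 (new)  [load 90/120]
  80 → locker 5 (new)  [load 80/120]
  20 → locker 2  [load 110/120]
  80 → locker 6 (new)  [load 80/120]
  80 → locker 7 (new)  [load 80/120]
  20 → locker 4  [load 110/120]
  40 → locker 3  [load 120/120]
7 storage lockers opened.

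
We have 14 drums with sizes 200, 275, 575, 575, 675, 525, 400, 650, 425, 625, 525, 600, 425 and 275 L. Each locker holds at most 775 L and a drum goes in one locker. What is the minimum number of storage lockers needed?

11

Total = 675 + 650 + 625 + 600 + 575 + 575 + 525 + 525 + 425 + 425 + 400 + 275 + 275 + 200 = 6750 L.
Lower bound: ⌈6750/775⌉ = 9 storage lockers.
Also, 11 drums each exceed 775/2 L, and no two of those can share a locker, so at least 11 storage lockers are needed.
A packing using 11 storage lockers:
  locker 1: 675 = 675
  locker 2: 650 = 650
  locker 3: 625 = 625
  locker 4: 600 = 600
  locker 5: 575 + 200 = 775
  locker 6: 575 = 575
  locker 7: 525 = 525
  locker 8: 525 = 525
  locker 9: 425 + 275 = 700
  locker 10: 425 + 275 = 700
  locker 11: 400 = 400
This matches the lower bound, so 11 is optimal.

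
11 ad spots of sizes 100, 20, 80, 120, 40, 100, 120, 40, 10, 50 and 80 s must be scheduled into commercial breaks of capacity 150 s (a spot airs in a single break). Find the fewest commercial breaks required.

Total = 120 + 120 + 100 + 100 + 80 + 80 + 50 + 40 + 40 + 20 + 10 = 760 s.
Lower bound: ⌈760/150⌉ = 6 commercial breaks.
A packing using 6 commercial breaks:
  break 1: 120 + 20 + 10 = 150
  break 2: 120 = 120
  break 3: 100 + 50 = 150
  break 4: 100 + 40 = 140
  break 5: 80 + 40 = 120
  break 6: 80 = 80
This matches the lower bound, so 6 is optimal.

6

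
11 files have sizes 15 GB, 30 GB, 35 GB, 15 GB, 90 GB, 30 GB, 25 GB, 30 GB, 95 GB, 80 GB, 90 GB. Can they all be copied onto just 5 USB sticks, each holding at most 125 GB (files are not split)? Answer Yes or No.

A valid assignment using 5 USB sticks:
  USB stick 1: 95 + 30 = 125
  USB stick 2: 90 + 35 = 125
  USB stick 3: 90 + 30 = 120
  USB stick 4: 80 + 30 + 15 = 125
  USB stick 5: 25 + 15 = 40
Every load is within 125 GB, so 5 USB sticks suffice.

Yes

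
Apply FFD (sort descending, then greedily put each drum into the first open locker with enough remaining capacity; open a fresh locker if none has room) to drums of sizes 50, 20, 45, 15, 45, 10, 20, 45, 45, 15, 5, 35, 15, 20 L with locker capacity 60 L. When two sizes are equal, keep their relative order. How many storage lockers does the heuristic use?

Sorted descending: 50, 45, 45, 45, 45, 35, 20, 20, 20, 15, 15, 15, 10, 5.
  50 → locker 1 (new)  [load 50/60]
  45 → locker 2 (new)  [load 45/60]
  45 → locker 3 (new)  [load 45/60]
  45 → locker 4 (new)  [load 45/60]
  45 → locker 5 (new)  [load 45/60]
  35 → locker 6 (new)  [load 35/60]
  20 → locker 6  [load 55/60]
  20 → locker 7 (new)  [load 20/60]
  20 → locker 7  [load 40/60]
  15 → locker 2  [load 60/60]
  15 → locker 3  [load 60/60]
  15 → locker 4  [load 60/60]
  10 → locker 1  [load 60/60]
  5 → locker 5  [load 50/60]
7 storage lockers opened.

7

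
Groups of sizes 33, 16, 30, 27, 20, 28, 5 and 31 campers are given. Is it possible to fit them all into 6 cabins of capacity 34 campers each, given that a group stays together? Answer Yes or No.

No

Total = 190 campers; ⌈190/34⌉ = 6.
The bound of 6 does not rule out 6, but exhaustive search shows no assignment into 6 cabins of capacity 34 campers exists — the minimum is 7.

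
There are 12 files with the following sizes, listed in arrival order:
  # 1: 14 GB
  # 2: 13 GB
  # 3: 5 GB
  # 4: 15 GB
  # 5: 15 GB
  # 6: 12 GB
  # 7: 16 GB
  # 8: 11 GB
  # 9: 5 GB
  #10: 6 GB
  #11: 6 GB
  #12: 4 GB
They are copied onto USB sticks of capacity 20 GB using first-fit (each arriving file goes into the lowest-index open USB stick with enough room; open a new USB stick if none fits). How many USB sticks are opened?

  14 → USB stick 1 (new)  [load 14/20]
  13 → USB stick 2 (new)  [load 13/20]
  5 → USB stick 1  [load 19/20]
  15 → USB stick 3 (new)  [load 15/20]
  15 → USB stick 4 (new)  [load 15/20]
  12 → USB stick 5 (new)  [load 12/20]
  16 → USB stick 6 (new)  [load 16/20]
  11 → USB stick 7 (new)  [load 11/20]
  5 → USB stick 2  [load 18/20]
  6 → USB stick 5  [load 18/20]
  6 → USB stick 7  [load 17/20]
  4 → USB stick 3  [load 19/20]
7 USB sticks opened.

7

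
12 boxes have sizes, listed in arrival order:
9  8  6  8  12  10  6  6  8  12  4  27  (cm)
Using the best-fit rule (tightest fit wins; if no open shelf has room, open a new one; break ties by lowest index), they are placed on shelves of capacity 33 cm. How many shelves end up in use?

  9 → shelf 1 (new)  [load 9/33]
  8 → shelf 1  [load 17/33]
  6 → shelf 1  [load 23/33]
  8 → shelf 1  [load 31/33]
  12 → shelf 2 (new)  [load 12/33]
  10 → shelf 2  [load 22/33]
  6 → shelf 2  [load 28/33]
  6 → shelf 3 (new)  [load 6/33]
  8 → shelf 3  [load 14/33]
  12 → shelf 3  [load 26/33]
  4 → shelf 2  [load 32/33]
  27 → shelf 4 (new)  [load 27/33]
4 shelves opened.

4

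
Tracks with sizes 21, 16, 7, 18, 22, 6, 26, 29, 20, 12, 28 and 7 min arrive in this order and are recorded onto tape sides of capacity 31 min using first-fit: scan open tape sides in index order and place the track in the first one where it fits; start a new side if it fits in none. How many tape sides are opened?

8

  21 → side 1 (new)  [load 21/31]
  16 → side 2 (new)  [load 16/31]
  7 → side 1  [load 28/31]
  18 → side 3 (new)  [load 18/31]
  22 → side 4 (new)  [load 22/31]
  6 → side 2  [load 22/31]
  26 → side 5 (new)  [load 26/31]
  29 → side 6 (new)  [load 29/31]
  20 → side 7 (new)  [load 20/31]
  12 → side 3  [load 30/31]
  28 → side 8 (new)  [load 28/31]
  7 → side 2  [load 29/31]
8 tape sides opened.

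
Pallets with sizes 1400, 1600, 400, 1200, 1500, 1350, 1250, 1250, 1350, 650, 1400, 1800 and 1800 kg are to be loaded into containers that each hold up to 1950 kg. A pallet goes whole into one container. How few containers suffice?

11

Total = 1800 + 1800 + 1600 + 1500 + 1400 + 1400 + 1350 + 1350 + 1250 + 1250 + 1200 + 650 + 400 = 16950 kg.
Lower bound: ⌈16950/1950⌉ = 9 containers.
Also, 11 pallets each exceed 975 kg, and no two of those can share a container, so at least 11 containers are needed.
A packing using 11 containers:
  container 1: 1800 = 1800
  container 2: 1800 = 1800
  container 3: 1600 = 1600
  container 4: 1500 + 400 = 1900
  container 5: 1400 = 1400
  container 6: 1400 = 1400
  container 7: 1350 = 1350
  container 8: 1350 = 1350
  container 9: 1250 + 650 = 1900
  container 10: 1250 = 1250
  container 11: 1200 = 1200
This matches the lower bound, so 11 is optimal.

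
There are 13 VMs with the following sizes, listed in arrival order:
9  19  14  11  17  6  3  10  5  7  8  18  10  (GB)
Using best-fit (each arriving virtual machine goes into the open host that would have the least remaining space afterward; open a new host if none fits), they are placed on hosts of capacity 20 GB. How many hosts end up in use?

8

  9 → host 1 (new)  [load 9/20]
  19 → host 2 (new)  [load 19/20]
  14 → host 3 (new)  [load 14/20]
  11 → host 1  [load 20/20]
  17 → host 4 (new)  [load 17/20]
  6 → host 3  [load 20/20]
  3 → host 4  [load 20/20]
  10 → host 5 (new)  [load 10/20]
  5 → host 5  [load 15/20]
  7 → host 6 (new)  [load 7/20]
  8 → host 6  [load 15/20]
  18 → host 7 (new)  [load 18/20]
  10 → host 8 (new)  [load 10/20]
8 hosts opened.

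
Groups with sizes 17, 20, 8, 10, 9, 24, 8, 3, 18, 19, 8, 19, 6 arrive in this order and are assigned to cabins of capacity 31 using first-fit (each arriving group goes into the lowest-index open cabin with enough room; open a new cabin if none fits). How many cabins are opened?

7

  17 → cabin 1 (new)  [load 17/31]
  20 → cabin 2 (new)  [load 20/31]
  8 → cabin 1  [load 25/31]
  10 → cabin 2  [load 30/31]
  9 → cabin 3 (new)  [load 9/31]
  24 → cabin 4 (new)  [load 24/31]
  8 → cabin 3  [load 17/31]
  3 → cabin 1  [load 28/31]
  18 → cabin 5 (new)  [load 18/31]
  19 → cabin 6 (new)  [load 19/31]
  8 → cabin 3  [load 25/31]
  19 → cabin 7 (new)  [load 19/31]
  6 → cabin 3  [load 31/31]
7 cabins opened.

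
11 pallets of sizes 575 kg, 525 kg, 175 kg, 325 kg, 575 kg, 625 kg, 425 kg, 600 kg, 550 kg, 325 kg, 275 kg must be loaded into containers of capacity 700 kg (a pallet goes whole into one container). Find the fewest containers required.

Total = 625 + 600 + 575 + 575 + 550 + 525 + 425 + 325 + 325 + 275 + 175 = 4975 kg.
Lower bound: ⌈4975/700⌉ = 8 containers.
A packing using 8 containers:
  container 1: 625 = 625
  container 2: 600 = 600
  container 3: 575 = 575
  container 4: 575 = 575
  container 5: 550 = 550
  container 6: 525 + 175 = 700
  container 7: 425 + 275 = 700
  container 8: 325 + 325 = 650
This matches the lower bound, so 8 is optimal.

8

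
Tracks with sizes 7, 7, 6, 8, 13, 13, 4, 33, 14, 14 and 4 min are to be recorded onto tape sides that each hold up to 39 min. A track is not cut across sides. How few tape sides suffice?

4

Total = 33 + 14 + 14 + 13 + 13 + 8 + 7 + 7 + 6 + 4 + 4 = 123 min.
Lower bound: ⌈123/39⌉ = 4 tape sides.
A packing using 4 tape sides:
  side 1: 33 + 6 = 39
  side 2: 14 + 14 + 8 = 36
  side 3: 13 + 13 + 7 + 4 = 37
  side 4: 7 + 4 = 11
This matches the lower bound, so 4 is optimal.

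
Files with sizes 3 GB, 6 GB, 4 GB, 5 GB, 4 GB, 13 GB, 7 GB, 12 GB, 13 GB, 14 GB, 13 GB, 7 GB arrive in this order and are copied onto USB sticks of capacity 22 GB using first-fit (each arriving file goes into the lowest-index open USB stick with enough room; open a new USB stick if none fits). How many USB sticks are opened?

  3 → USB stick 1 (new)  [load 3/22]
  6 → USB stick 1  [load 9/22]
  4 → USB stick 1  [load 13/22]
  5 → USB stick 1  [load 18/22]
  4 → USB stick 1  [load 22/22]
  13 → USB stick 2 (new)  [load 13/22]
  7 → USB stick 2  [load 20/22]
  12 → USB stick 3 (new)  [load 12/22]
  13 → USB stick 4 (new)  [load 13/22]
  14 → USB stick 5 (new)  [load 14/22]
  13 → USB stick 6 (new)  [load 13/22]
  7 → USB stick 3  [load 19/22]
6 USB sticks opened.

6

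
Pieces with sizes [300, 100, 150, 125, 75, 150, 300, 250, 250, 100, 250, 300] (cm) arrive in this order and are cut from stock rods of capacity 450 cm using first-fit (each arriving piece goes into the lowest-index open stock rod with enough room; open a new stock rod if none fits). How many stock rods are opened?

  300 → stock rod 1 (new)  [load 300/450]
  100 → stock rod 1  [load 400/450]
  150 → stock rod 2 (new)  [load 150/450]
  125 → stock rod 2  [load 275/450]
  75 → stock rod 2  [load 350/450]
  150 → stock rod 3 (new)  [load 150/450]
  300 → stock rod 3  [load 450/450]
  250 → stock rod 4 (new)  [load 250/450]
  250 → stock rod 5 (new)  [load 250/450]
  100 → stock rod 2  [load 450/450]
  250 → stock rod 6 (new)  [load 250/450]
  300 → stock rod 7 (new)  [load 300/450]
7 stock rods opened.

7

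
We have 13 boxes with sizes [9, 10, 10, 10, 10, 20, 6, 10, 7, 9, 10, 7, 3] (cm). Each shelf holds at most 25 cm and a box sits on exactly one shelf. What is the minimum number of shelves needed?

Total = 20 + 10 + 10 + 10 + 10 + 10 + 10 + 9 + 9 + 7 + 7 + 6 + 3 = 121 cm.
Lower bound: ⌈121/25⌉ = 5 shelves.
A packing using 6 shelves:
  shelf 1: 20 + 3 = 23
  shelf 2: 10 + 10 = 20
  shelf 3: 10 + 10 = 20
  shelf 4: 10 + 10 = 20
  shelf 5: 9 + 9 + 7 = 25
  shelf 6: 7 + 6 = 13
No arrangement into 5 shelves stays within capacity, so 6 is optimal.

6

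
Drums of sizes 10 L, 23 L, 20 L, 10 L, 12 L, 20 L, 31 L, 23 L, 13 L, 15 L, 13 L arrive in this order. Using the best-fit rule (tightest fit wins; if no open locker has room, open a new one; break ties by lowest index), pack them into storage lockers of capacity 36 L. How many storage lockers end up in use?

6

  10 → locker 1 (new)  [load 10/36]
  23 → locker 1  [load 33/36]
  20 → locker 2 (new)  [load 20/36]
  10 → locker 2  [load 30/36]
  12 → locker 3 (new)  [load 12/36]
  20 → locker 3  [load 32/36]
  31 → locker 4 (new)  [load 31/36]
  23 → locker 5 (new)  [load 23/36]
  13 → locker 5  [load 36/36]
  15 → locker 6 (new)  [load 15/36]
  13 → locker 6  [load 28/36]
6 storage lockers opened.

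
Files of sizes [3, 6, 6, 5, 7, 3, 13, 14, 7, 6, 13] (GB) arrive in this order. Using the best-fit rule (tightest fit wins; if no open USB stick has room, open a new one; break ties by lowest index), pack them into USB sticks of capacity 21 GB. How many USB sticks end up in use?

5

  3 → USB stick 1 (new)  [load 3/21]
  6 → USB stick 1  [load 9/21]
  6 → USB stick 1  [load 15/21]
  5 → USB stick 1  [load 20/21]
  7 → USB stick 2 (new)  [load 7/21]
  3 → USB stick 2  [load 10/21]
  13 → USB stick 3 (new)  [load 13/21]
  14 → USB stick 4 (new)  [load 14/21]
  7 → USB stick 4  [load 21/21]
  6 → USB stick 3  [load 19/21]
  13 → USB stick 5 (new)  [load 13/21]
5 USB sticks opened.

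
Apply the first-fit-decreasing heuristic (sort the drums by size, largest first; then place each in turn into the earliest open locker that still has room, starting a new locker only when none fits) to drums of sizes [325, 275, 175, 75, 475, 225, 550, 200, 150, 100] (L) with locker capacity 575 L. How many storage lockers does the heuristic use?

5

Sorted descending: 550, 475, 325, 275, 225, 200, 175, 150, 100, 75.
  550 → locker 1 (new)  [load 550/575]
  475 → locker 2 (new)  [load 475/575]
  325 → locker 3 (new)  [load 325/575]
  275 → locker 4 (new)  [load 275/575]
  225 → locker 3  [load 550/575]
  200 → locker 4  [load 475/575]
  175 → locker 5 (new)  [load 175/575]
  150 → locker 5  [load 325/575]
  100 → locker 2  [load 575/575]
  75 → locker 4  [load 550/575]
5 storage lockers opened.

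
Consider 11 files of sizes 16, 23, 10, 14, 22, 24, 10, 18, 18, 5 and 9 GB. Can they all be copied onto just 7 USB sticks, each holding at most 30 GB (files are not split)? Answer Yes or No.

A valid assignment using 7 USB sticks:
  USB stick 1: 24 + 5 = 29
  USB stick 2: 23 = 23
  USB stick 3: 22 = 22
  USB stick 4: 18 + 10 = 28
  USB stick 5: 18 + 10 = 28
  USB stick 6: 16 + 14 = 30
  USB stick 7: 9 = 9
Every load is within 30 GB, so 7 USB sticks suffice.

Yes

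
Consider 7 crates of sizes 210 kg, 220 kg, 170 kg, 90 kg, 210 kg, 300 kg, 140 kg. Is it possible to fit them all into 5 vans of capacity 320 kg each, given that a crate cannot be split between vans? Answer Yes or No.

A valid assignment using 5 vans:
  van 1: 300 = 300
  van 2: 220 + 90 = 310
  van 3: 210 = 210
  van 4: 210 = 210
  van 5: 170 + 140 = 310
Every load is within 320 kg, so 5 vans suffice.

Yes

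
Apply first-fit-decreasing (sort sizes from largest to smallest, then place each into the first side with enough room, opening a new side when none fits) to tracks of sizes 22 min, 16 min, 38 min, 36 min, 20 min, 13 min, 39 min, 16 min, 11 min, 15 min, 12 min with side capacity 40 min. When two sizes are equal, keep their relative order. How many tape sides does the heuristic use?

Sorted descending: 39, 38, 36, 22, 20, 16, 16, 15, 13, 12, 11.
  39 → side 1 (new)  [load 39/40]
  38 → side 2 (new)  [load 38/40]
  36 → side 3 (new)  [load 36/40]
  22 → side 4 (new)  [load 22/40]
  20 → side 5 (new)  [load 20/40]
  16 → side 4  [load 38/40]
  16 → side 5  [load 36/40]
  15 → side 6 (new)  [load 15/40]
  13 → side 6  [load 28/40]
  12 → side 6  [load 40/40]
  11 → side 7 (new)  [load 11/40]
7 tape sides opened.

7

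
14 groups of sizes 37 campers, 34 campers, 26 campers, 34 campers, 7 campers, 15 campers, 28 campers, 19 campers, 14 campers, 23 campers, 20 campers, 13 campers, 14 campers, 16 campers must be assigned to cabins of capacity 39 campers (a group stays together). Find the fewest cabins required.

Total = 37 + 34 + 34 + 28 + 26 + 23 + 20 + 19 + 16 + 15 + 14 + 14 + 13 + 7 = 300 campers.
Lower bound: ⌈300/39⌉ = 8 cabins.
A packing using 9 cabins:
  cabin 1: 37 = 37
  cabin 2: 34 = 34
  cabin 3: 34 = 34
  cabin 4: 28 + 7 = 35
  cabin 5: 26 + 13 = 39
  cabin 6: 23 + 16 = 39
  cabin 7: 20 + 19 = 39
  cabin 8: 15 + 14 = 29
  cabin 9: 14 = 14
No arrangement into 8 cabins stays within capacity, so 9 is optimal.

9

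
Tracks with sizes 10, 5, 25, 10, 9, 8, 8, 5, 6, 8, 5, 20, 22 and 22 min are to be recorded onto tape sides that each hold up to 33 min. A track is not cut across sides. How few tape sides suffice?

5

Total = 25 + 22 + 22 + 20 + 10 + 10 + 9 + 8 + 8 + 8 + 6 + 5 + 5 + 5 = 163 min.
Lower bound: ⌈163/33⌉ = 5 tape sides.
A packing using 5 tape sides:
  side 1: 25 + 8 = 33
  side 2: 22 + 10 = 32
  side 3: 22 + 10 = 32
  side 4: 20 + 8 + 5 = 33
  side 5: 9 + 8 + 6 + 5 + 5 = 33
This matches the lower bound, so 5 is optimal.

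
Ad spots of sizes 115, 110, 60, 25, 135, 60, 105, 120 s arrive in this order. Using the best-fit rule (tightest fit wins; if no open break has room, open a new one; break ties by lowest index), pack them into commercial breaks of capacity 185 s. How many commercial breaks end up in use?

5

  115 → break 1 (new)  [load 115/185]
  110 → break 2 (new)  [load 110/185]
  60 → break 1  [load 175/185]
  25 → break 2  [load 135/185]
  135 → break 3 (new)  [load 135/185]
  60 → break 4 (new)  [load 60/185]
  105 → break 4  [load 165/185]
  120 → break 5 (new)  [load 120/185]
5 commercial breaks opened.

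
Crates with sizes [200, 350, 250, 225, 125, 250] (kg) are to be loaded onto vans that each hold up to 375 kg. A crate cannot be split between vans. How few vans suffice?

Total = 350 + 250 + 250 + 225 + 200 + 125 = 1400 kg.
Lower bound: ⌈1400/375⌉ = 4 vans.
Also, 5 crates each exceed 375/2 kg, and no two of those can share a van, so at least 5 vans are needed.
A packing using 5 vans:
  van 1: 350 = 350
  van 2: 250 + 125 = 375
  van 3: 250 = 250
  van 4: 225 = 225
  van 5: 200 = 200
This matches the lower bound, so 5 is optimal.

5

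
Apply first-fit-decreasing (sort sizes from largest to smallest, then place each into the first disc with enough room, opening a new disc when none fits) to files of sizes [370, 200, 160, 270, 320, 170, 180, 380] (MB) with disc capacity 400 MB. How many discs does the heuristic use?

6

Sorted descending: 380, 370, 320, 270, 200, 180, 170, 160.
  380 → disc 1 (new)  [load 380/400]
  370 → disc 2 (new)  [load 370/400]
  320 → disc 3 (new)  [load 320/400]
  270 → disc 4 (new)  [load 270/400]
  200 → disc 5 (new)  [load 200/400]
  180 → disc 5  [load 380/400]
  170 → disc 6 (new)  [load 170/400]
  160 → disc 6  [load 330/400]
6 discs opened.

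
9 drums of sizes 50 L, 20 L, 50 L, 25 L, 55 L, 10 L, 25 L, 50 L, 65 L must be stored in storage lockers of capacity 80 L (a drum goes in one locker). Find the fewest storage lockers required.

5

Total = 65 + 55 + 50 + 50 + 50 + 25 + 25 + 20 + 10 = 350 L.
Lower bound: ⌈350/80⌉ = 5 storage lockers.
A packing using 5 storage lockers:
  locker 1: 65 + 10 = 75
  locker 2: 55 + 25 = 80
  locker 3: 50 + 25 = 75
  locker 4: 50 + 20 = 70
  locker 5: 50 = 50
This matches the lower bound, so 5 is optimal.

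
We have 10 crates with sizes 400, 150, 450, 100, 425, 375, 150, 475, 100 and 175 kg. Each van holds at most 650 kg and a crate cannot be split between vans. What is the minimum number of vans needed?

5

Total = 475 + 450 + 425 + 400 + 375 + 175 + 150 + 150 + 100 + 100 = 2800 kg.
Lower bound: ⌈2800/650⌉ = 5 vans.
A packing using 5 vans:
  van 1: 475 + 175 = 650
  van 2: 450 + 150 = 600
  van 3: 425 + 150 = 575
  van 4: 400 + 100 + 100 = 600
  van 5: 375 = 375
This matches the lower bound, so 5 is optimal.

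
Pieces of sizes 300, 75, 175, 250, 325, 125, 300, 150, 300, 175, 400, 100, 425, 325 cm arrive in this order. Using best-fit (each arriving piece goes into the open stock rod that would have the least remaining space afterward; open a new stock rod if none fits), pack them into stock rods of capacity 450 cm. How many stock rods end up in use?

9

  300 → stock rod 1 (new)  [load 300/450]
  75 → stock rod 1  [load 375/450]
  175 → stock rod 2 (new)  [load 175/450]
  250 → stock rod 2  [load 425/450]
  325 → stock rod 3 (new)  [load 325/450]
  125 → stock rod 3  [load 450/450]
  300 → stock rod 4 (new)  [load 300/450]
  150 → stock rod 4  [load 450/450]
  300 → stock rod 5 (new)  [load 300/450]
  175 → stock rod 6 (new)  [load 175/450]
  400 → stock rod 7 (new)  [load 400/450]
  100 → stock rod 5  [load 400/450]
  425 → stock rod 8 (new)  [load 425/450]
  325 → stock rod 9 (new)  [load 325/450]
9 stock rods opened.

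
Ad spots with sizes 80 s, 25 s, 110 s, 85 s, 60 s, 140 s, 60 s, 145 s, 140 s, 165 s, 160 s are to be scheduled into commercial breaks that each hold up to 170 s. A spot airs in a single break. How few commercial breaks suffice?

Total = 165 + 160 + 145 + 140 + 140 + 110 + 85 + 80 + 60 + 60 + 25 = 1170 s.
Lower bound: ⌈1170/170⌉ = 7 commercial breaks.
A packing using 8 commercial breaks:
  break 1: 165 = 165
  break 2: 160 = 160
  break 3: 145 + 25 = 170
  break 4: 140 = 140
  break 5: 140 = 140
  break 6: 110 + 60 = 170
  break 7: 85 + 80 = 165
  break 8: 60 = 60
No arrangement into 7 commercial breaks stays within capacity, so 8 is optimal.

8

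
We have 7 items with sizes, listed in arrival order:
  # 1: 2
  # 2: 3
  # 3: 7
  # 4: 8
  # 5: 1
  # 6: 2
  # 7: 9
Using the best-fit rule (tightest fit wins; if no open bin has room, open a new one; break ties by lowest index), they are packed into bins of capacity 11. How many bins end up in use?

  2 → bin 1 (new)  [load 2/11]
  3 → bin 1  [load 5/11]
  7 → bin 2 (new)  [load 7/11]
  8 → bin 3 (new)  [load 8/11]
  1 → bin 3  [load 9/11]
  2 → bin 3  [load 11/11]
  9 → bin 4 (new)  [load 9/11]
4 bins opened.

4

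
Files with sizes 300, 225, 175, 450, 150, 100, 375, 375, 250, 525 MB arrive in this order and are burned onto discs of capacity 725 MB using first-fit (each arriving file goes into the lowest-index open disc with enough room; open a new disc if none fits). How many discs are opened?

5

  300 → disc 1 (new)  [load 300/725]
  225 → disc 1  [load 525/725]
  175 → disc 1  [load 700/725]
  450 → disc 2 (new)  [load 450/725]
  150 → disc 2  [load 600/725]
  100 → disc 2  [load 700/725]
  375 → disc 3 (new)  [load 375/725]
  375 → disc 4 (new)  [load 375/725]
  250 → disc 3  [load 625/725]
  525 → disc 5 (new)  [load 525/725]
5 discs opened.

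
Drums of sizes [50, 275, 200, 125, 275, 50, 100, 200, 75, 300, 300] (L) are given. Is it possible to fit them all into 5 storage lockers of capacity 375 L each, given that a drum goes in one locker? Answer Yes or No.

No

Total = 1950 L; ⌈1950/375⌉ = 6.
At least 6 storage lockers are required, but only 5 are allowed.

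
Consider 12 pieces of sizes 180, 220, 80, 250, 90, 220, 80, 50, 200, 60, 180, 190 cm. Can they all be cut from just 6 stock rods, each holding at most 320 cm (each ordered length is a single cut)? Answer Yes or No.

Total = 1800 cm; ⌈1800/320⌉ = 6.
7 pieces each exceed half the capacity and cannot share a stock rod, forcing at least 7 stock rods.
At least 7 stock rods are required, but only 6 are allowed.

No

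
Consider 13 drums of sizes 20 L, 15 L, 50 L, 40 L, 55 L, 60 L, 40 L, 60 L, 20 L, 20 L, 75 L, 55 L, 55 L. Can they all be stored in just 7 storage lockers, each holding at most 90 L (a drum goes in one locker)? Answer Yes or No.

No

Total = 565 L; ⌈565/90⌉ = 7.
The bound of 7 does not rule out 7, but exhaustive search shows no assignment into 7 storage lockers of capacity 90 L exists — the minimum is 8.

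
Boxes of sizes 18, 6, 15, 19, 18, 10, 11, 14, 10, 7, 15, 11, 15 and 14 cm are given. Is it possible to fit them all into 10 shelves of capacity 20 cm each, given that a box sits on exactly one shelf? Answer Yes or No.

No

Total = 183 cm; ⌈183/20⌉ = 10.
The bound of 10 does not rule out 10, but exhaustive search shows no assignment into 10 shelves of capacity 20 cm exists — the minimum is 11.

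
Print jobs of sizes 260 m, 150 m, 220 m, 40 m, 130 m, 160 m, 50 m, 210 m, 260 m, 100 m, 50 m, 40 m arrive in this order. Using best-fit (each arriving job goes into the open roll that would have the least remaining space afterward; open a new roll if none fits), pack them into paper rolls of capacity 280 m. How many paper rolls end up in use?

7

  260 → roll 1 (new)  [load 260/280]
  150 → roll 2 (new)  [load 150/280]
  220 → roll 3 (new)  [load 220/280]
  40 → roll 3  [load 260/280]
  130 → roll 2  [load 280/280]
  160 → roll 4 (new)  [load 160/280]
  50 → roll 4  [load 210/280]
  210 → roll 5 (new)  [load 210/280]
  260 → roll 6 (new)  [load 260/280]
  100 → roll 7 (new)  [load 100/280]
  50 → roll 4  [load 260/280]
  40 → roll 5  [load 250/280]
7 paper rolls opened.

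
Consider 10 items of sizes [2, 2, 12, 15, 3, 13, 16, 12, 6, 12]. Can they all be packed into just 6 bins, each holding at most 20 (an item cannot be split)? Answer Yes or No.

A valid assignment using 6 bins:
  bin 1: 16 + 3 = 19
  bin 2: 15 + 2 + 2 = 19
  bin 3: 13 + 6 = 19
  bin 4: 12 = 12
  bin 5: 12 = 12
  bin 6: 12 = 12
Every load is within 20, so 6 bins suffice.

Yes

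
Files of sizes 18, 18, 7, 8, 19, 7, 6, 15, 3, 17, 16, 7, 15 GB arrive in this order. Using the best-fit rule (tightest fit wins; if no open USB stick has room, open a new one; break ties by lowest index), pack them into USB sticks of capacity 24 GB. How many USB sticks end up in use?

  18 → USB stick 1 (new)  [load 18/24]
  18 → USB stick 2 (new)  [load 18/24]
  7 → USB stick 3 (new)  [load 7/24]
  8 → USB stick 3  [load 15/24]
  19 → USB stick 4 (new)  [load 19/24]
  7 → USB stick 3  [load 22/24]
  6 → USB stick 1  [load 24/24]
  15 → USB stick 5 (new)  [load 15/24]
  3 → USB stick 4  [load 22/24]
  17 → USB stick 6 (new)  [load 17/24]
  16 → USB stick 7 (new)  [load 16/24]
  7 → USB stick 6  [load 24/24]
  15 → USB stick 8 (new)  [load 15/24]
8 USB sticks opened.

8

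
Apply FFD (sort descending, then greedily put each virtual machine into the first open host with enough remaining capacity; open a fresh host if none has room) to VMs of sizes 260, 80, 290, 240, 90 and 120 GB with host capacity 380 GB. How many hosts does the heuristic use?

Sorted descending: 290, 260, 240, 120, 90, 80.
  290 → host 1 (new)  [load 290/380]
  260 → host 2 (new)  [load 260/380]
  240 → host 3 (new)  [load 240/380]
  120 → host 2  [load 380/380]
  90 → host 1  [load 380/380]
  80 → host 3  [load 320/380]
3 hosts opened.

3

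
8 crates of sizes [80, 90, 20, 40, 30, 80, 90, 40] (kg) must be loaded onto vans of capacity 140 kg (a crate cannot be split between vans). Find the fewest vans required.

4

Total = 90 + 90 + 80 + 80 + 40 + 40 + 30 + 20 = 470 kg.
Lower bound: ⌈470/140⌉ = 4 vans.
A packing using 4 vans:
  van 1: 90 + 40 = 130
  van 2: 90 + 40 = 130
  van 3: 80 + 30 + 20 = 130
  van 4: 80 = 80
This matches the lower bound, so 4 is optimal.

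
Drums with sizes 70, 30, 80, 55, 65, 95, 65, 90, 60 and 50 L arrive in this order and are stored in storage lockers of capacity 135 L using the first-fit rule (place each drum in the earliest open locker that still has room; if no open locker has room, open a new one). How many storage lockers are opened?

  70 → locker 1 (new)  [load 70/135]
  30 → locker 1  [load 100/135]
  80 → locker 2 (new)  [load 80/135]
  55 → locker 2  [load 135/135]
  65 → locker 3 (new)  [load 65/135]
  95 → locker 4 (new)  [load 95/135]
  65 → locker 3  [load 130/135]
  90 → locker 5 (new)  [load 90/135]
  60 → locker 6 (new)  [load 60/135]
  50 → locker 6  [load 110/135]
6 storage lockers opened.

6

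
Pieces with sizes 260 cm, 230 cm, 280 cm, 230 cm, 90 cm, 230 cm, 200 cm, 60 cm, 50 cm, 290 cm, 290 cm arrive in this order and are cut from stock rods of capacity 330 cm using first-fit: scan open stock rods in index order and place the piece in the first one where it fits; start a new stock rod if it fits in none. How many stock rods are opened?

8

  260 → stock rod 1 (new)  [load 260/330]
  230 → stock rod 2 (new)  [load 230/330]
  280 → stock rod 3 (new)  [load 280/330]
  230 → stock rod 4 (new)  [load 230/330]
  90 → stock rod 2  [load 320/330]
  230 → stock rod 5 (new)  [load 230/330]
  200 → stock rod 6 (new)  [load 200/330]
  60 → stock rod 1  [load 320/330]
  50 → stock rod 3  [load 330/330]
  290 → stock rod 7 (new)  [load 290/330]
  290 → stock rod 8 (new)  [load 290/330]
8 stock rods opened.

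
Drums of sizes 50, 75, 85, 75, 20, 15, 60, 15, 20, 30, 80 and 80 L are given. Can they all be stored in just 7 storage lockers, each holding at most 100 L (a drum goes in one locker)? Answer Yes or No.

A valid assignment using 7 storage lockers:
  locker 1: 85 + 15 = 100
  locker 2: 80 + 20 = 100
  locker 3: 80 + 20 = 100
  locker 4: 75 + 15 = 90
  locker 5: 75 = 75
  locker 6: 60 + 30 = 90
  locker 7: 50 = 50
Every load is within 100 L, so 7 storage lockers suffice.

Yes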